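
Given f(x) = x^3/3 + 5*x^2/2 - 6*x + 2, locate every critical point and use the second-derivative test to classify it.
f'(x) = x^2 + 5*x - 6

Solve f'(x) = 0:
  Factor: x^2 + 5*x - 6 = (x - 1)*(x + 6) = 0.
  ⇒ x = -6, 1

f''(x) = 2*x + 5
Second-derivative test at each critical point:
  f''(-6) = -7 < 0 → local maximum
  f''(1) = 7 > 0 → local minimum

Critical points: x = -6 (local maximum); x = 1 (local minimum)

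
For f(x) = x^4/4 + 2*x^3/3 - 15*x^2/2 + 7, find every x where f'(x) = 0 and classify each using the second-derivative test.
f'(x) = x*(x^2 + 2*x - 15)

Solve f'(x) = 0:
  Factor: x^3 + 2*x^2 - 15*x = x*(x - 3)*(x + 5) = 0.
  ⇒ x = -5, 0, 3

f''(x) = 3*x^2 + 4*x - 15
Second-derivative test at each critical point:
  f''(-5) = 40 > 0 → local minimum
  f''(0) = -15 < 0 → local maximum
  f''(3) = 24 > 0 → local minimum

Critical points: x = -5 (local minimum); x = 0 (local maximum); x = 3 (local minimum)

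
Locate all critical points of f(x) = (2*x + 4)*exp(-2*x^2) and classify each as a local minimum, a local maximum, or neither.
f'(x) = 2*(-4*x*(x + 2) + 1)*exp(-2*x^2)

Solve f'(x) = 0:
  f'(x) = (-8*x^2 - 16*x + 2)·exp(-2*x^2) and exp(-2*x^2) > 0 for every x, so f'(x) = 0 ⇔ -8*x^2 - 16*x + 2 = 0.
  Factor: -8*x^2 - 16*x + 2 = -2*(4*x^2 + 8*x - 1); 4*x^2 + 8*x - 1 = 0 has no rational roots; quadratic formula: x = (-8 ± √80)/8.
  ⇒ x = -sqrt(5)/2 - 1 ≈ -2.1180, -1 + sqrt(5)/2 ≈ 0.1180

f''(x) = 8*(4*x^2*(x + 2) - 3*x - 2)*exp(-2*x^2)
Second-derivative test at each critical point:
  f''(-2.1180) = 0.0023 > 0 → local minimum
  f''(0.1180) = -17.3970 < 0 → local maximum

Critical points: x = -sqrt(5)/2 - 1 ≈ -2.1180 (local minimum); x = -1 + sqrt(5)/2 ≈ 0.1180 (local maximum)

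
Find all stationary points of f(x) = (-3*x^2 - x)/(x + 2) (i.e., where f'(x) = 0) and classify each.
f'(x) = (-3*x^2 - 12*x - 2)/(x^2 + 4*x + 4)

Solve f'(x) = 0:
  f'(x) = -(3*x^2 + 12*x + 2)/(x + 2)^2; the denominator is positive wherever f is defined, so f'(x) = 0 ⇔ -3*x^2 - 12*x - 2 = 0.
  3*x^2 + 12*x + 2 = 0 has no rational roots; quadratic formula: x = (-12 ± √120)/6.
  ⇒ x = -2 - sqrt(30)/3 ≈ -3.8257, -2 + sqrt(30)/3 ≈ -0.1743

f''(x) = -20/(x^3 + 6*x^2 + 12*x + 8)
Second-derivative test at each critical point:
  f''(-3.8257) = 3.2863 > 0 → local minimum
  f''(-0.1743) = -3.2863 < 0 → local maximum

Critical points: x = -2 - sqrt(30)/3 ≈ -3.8257 (local minimum); x = -2 + sqrt(30)/3 ≈ -0.1743 (local maximum)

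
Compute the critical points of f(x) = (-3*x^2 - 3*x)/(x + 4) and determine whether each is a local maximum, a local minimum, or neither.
f'(x) = 3*(-x^2 - 8*x - 4)/(x^2 + 8*x + 16)

Solve f'(x) = 0:
  f'(x) = -3*(x^2 + 8*x + 4)/(x + 4)^2; the denominator is positive wherever f is defined, so f'(x) = 0 ⇔ -3*x^2 - 24*x - 12 = 0.
  Factor: -3*x^2 - 24*x - 12 = -3*(x^2 + 8*x + 4); x^2 + 8*x + 4 = 0 has no rational roots; quadratic formula: x = (-8 ± √48)/2.
  ⇒ x = -4 - 2*sqrt(3) ≈ -7.4641, -4 + 2*sqrt(3) ≈ -0.5359

f''(x) = -72/(x^3 + 12*x^2 + 48*x + 64)
Second-derivative test at each critical point:
  f''(-7.4641) = 1.7321 > 0 → local minimum
  f''(-0.5359) = -1.7321 < 0 → local maximum

Critical points: x = -4 - 2*sqrt(3) ≈ -7.4641 (local minimum); x = -4 + 2*sqrt(3) ≈ -0.5359 (local maximum)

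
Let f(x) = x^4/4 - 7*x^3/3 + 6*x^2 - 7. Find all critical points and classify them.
f'(x) = x*(x^2 - 7*x + 12)

Solve f'(x) = 0:
  Factor: x^3 - 7*x^2 + 12*x = x*(x - 4)*(x - 3) = 0.
  ⇒ x = 0, 3, 4

f''(x) = 3*x^2 - 14*x + 12
Second-derivative test at each critical point:
  f''(0) = 12 > 0 → local minimum
  f''(3) = -3 < 0 → local maximum
  f''(4) = 4 > 0 → local minimum

Critical points: x = 0 (local minimum); x = 3 (local maximum); x = 4 (local minimum)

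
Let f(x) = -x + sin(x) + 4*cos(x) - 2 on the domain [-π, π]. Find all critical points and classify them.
f'(x) = -4*sin(x) + cos(x) - 1

Solve f'(x) = 0 on [-π, π]:
  f'(x) = 0 ⇔ -4*sin(x) + cos(x) = 1. Write the left side as R·cos(x + φ) with R = √(1² + 4²) = sqrt(17), cos φ = sqrt(17)/17, sin φ = 4*sqrt(17)/17; then cos(x + φ) = sqrt(17)/17. Solve for x and keep the solutions lying in [-π, π].
  ⇒ x = -pi + atan(8/15) ≈ -2.6516, 0

f''(x) = -sin(x) - 4*cos(x)
Second-derivative test at each critical point:
  f''(-2.6516) = 4 > 0 → local minimum
  f''(0) = -4 < 0 → local maximum

Critical points: x = -pi + atan(8/15) ≈ -2.6516 (local minimum); x = 0 (local maximum)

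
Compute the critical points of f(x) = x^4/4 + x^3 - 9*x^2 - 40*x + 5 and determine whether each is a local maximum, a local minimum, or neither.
f'(x) = x^3 + 3*x^2 - 18*x - 40

Solve f'(x) = 0:
  Factor: x^3 + 3*x^2 - 18*x - 40 = (x - 4)*(x + 2)*(x + 5) = 0.
  ⇒ x = -5, -2, 4

f''(x) = 3*x^2 + 6*x - 18
Second-derivative test at each critical point:
  f''(-5) = 27 > 0 → local minimum
  f''(-2) = -18 < 0 → local maximum
  f''(4) = 54 > 0 → local minimum

Critical points: x = -5 (local minimum); x = -2 (local maximum); x = 4 (local minimum)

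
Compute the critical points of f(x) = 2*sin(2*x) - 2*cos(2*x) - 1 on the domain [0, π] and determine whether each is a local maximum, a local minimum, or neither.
f'(x) = 4*sqrt(2)*sin(2*x + pi/4)

Solve f'(x) = 0 on [0, π]:
  f'(x) = 0 ⇔ 2*cos(2*x) = -2*sin(2*x) ⇔ tan(2*x) = -1, i.e. 2*x = arctan(-1) + nπ; keep the solutions lying in [0, π].
  ⇒ x = 3*pi/8 ≈ 1.1781, 7*pi/8 ≈ 2.7489

f''(x) = 8*sqrt(2)*cos(2*x + pi/4)
Second-derivative test at each critical point:
  f''(1.1781) = -11.3137 < 0 → local maximum
  f''(2.7489) = 11.3137 > 0 → local minimum

Critical points: x = 3*pi/8 ≈ 1.1781 (local maximum); x = 7*pi/8 ≈ 2.7489 (local minimum)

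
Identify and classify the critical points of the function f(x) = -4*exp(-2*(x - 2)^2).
f'(x) = 16*(x - 2)*exp(-2*(x - 2)^2)

Solve f'(x) = 0:
  f'(x) = (16*x - 32)·exp(-2*(x - 2)^2) and exp(-2*(x - 2)^2) > 0 for every x, so f'(x) = 0 ⇔ 16*x - 32 = 0.
  Factor: 16*x - 32 = 16*(x - 2) = 0.
  ⇒ x = 2

f''(x) = 16*(1 - 4*(x - 2)^2)*exp(-2*(x - 2)^2)
Second-derivative test at each critical point:
  f''(2) = 16 > 0 → local minimum

Critical points: x = 2 (local minimum)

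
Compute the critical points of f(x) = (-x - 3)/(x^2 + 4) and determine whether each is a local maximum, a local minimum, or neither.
f'(x) = (-x^2 + 2*x*(x + 3) - 4)/(x^2 + 4)^2

Solve f'(x) = 0:
  f'(x) = (x^2 + 6*x - 4)/(x^2 + 4)^2; the denominator is positive wherever f is defined, so f'(x) = 0 ⇔ x^2 + 6*x - 4 = 0.
  x^2 + 6*x - 4 = 0 has no rational roots; quadratic formula: x = (-6 ± √52)/2.
  ⇒ x = -sqrt(13) - 3 ≈ -6.6056, -3 + sqrt(13) ≈ 0.6056

f''(x) = 2*(-4*x^2*(x + 3) + 3*(x + 1)*(x^2 + 4))/(x^2 + 4)^3
Second-derivative test at each critical point:
  f''(-6.6056) = -0.0032 < 0 → local maximum
  f''(0.6056) = 0.3782 > 0 → local minimum

Critical points: x = -sqrt(13) - 3 ≈ -6.6056 (local maximum); x = -3 + sqrt(13) ≈ 0.6056 (local minimum)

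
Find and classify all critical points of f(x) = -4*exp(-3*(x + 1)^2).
f'(x) = 24*(x + 1)*exp(-3*(x + 1)^2)

Solve f'(x) = 0:
  f'(x) = (24*x + 24)·exp(-3*(x + 1)^2) and exp(-3*(x + 1)^2) > 0 for every x, so f'(x) = 0 ⇔ 24*x + 24 = 0.
  Factor: 24*x + 24 = 24*(x + 1) = 0.
  ⇒ x = -1

f''(x) = 24*(1 - 6*(x + 1)^2)*exp(-3*(x + 1)^2)
Second-derivative test at each critical point:
  f''(-1) = 24 > 0 → local minimum

Critical points: x = -1 (local minimum)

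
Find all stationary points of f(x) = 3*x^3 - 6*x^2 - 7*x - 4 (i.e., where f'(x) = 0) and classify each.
f'(x) = 9*x^2 - 12*x - 7

Solve f'(x) = 0:
  9*x^2 - 12*x - 7 = 0 has no rational roots; quadratic formula: x = (12 ± √396)/18.
  ⇒ x = 2/3 - sqrt(11)/3 ≈ -0.4389, 2/3 + sqrt(11)/3 ≈ 1.7722

f''(x) = 18*x - 12
Second-derivative test at each critical point:
  f''(-0.4389) = -19.8997 < 0 → local maximum
  f''(1.7722) = 19.8997 > 0 → local minimum

Critical points: x = 2/3 - sqrt(11)/3 ≈ -0.4389 (local maximum); x = 2/3 + sqrt(11)/3 ≈ 1.7722 (local minimum)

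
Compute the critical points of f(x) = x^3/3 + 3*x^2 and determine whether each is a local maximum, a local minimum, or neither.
f'(x) = x*(x + 6)

Solve f'(x) = 0:
  Factor: x^2 + 6*x = x*(x + 6) = 0.
  ⇒ x = -6, 0

f''(x) = 2*x + 6
Second-derivative test at each critical point:
  f''(-6) = -6 < 0 → local maximum
  f''(0) = 6 > 0 → local minimum

Critical points: x = -6 (local maximum); x = 0 (local minimum)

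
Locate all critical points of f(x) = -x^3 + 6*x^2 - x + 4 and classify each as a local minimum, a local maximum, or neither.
f'(x) = -3*x^2 + 12*x - 1

Solve f'(x) = 0:
  3*x^2 - 12*x + 1 = 0 has no rational roots; quadratic formula: x = (12 ± √132)/6.
  ⇒ x = 2 - sqrt(33)/3 ≈ 0.0851, sqrt(33)/3 + 2 ≈ 3.9149

f''(x) = 12 - 6*x
Second-derivative test at each critical point:
  f''(0.0851) = 11.4891 > 0 → local minimum
  f''(3.9149) = -11.4891 < 0 → local maximum

Critical points: x = 2 - sqrt(33)/3 ≈ 0.0851 (local minimum); x = sqrt(33)/3 + 2 ≈ 3.9149 (local maximum)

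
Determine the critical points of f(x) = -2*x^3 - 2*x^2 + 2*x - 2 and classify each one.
f'(x) = -6*x^2 - 4*x + 2

Solve f'(x) = 0:
  Factor: -6*x^2 - 4*x + 2 = -2*(x + 1)*(3*x - 1) = 0.
  ⇒ x = -1, 1/3

f''(x) = -12*x - 4
Second-derivative test at each critical point:
  f''(-1) = 8 > 0 → local minimum
  f''(1/3) = -8 < 0 → local maximum

Critical points: x = -1 (local minimum); x = 1/3 (local maximum)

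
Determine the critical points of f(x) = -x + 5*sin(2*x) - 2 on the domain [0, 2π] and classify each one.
f'(x) = 10*cos(2*x) - 1

Solve f'(x) = 0 on [0, 2π]:
  f'(x) = 0 ⇔ cos(2*x) = 1/10, i.e. 2*x = ±arccos(1/10) + 2nπ; keep the solutions lying in [0, 2π].
  ⇒ x = acos(1/10)/2 ≈ 0.7353, pi - acos(1/10)/2 ≈ 2.4063, acos(1/10)/2 + pi ≈ 3.8769, -acos(1/10)/2 + 2*pi ≈ 5.5479

f''(x) = -20*sin(2*x)
Second-derivative test at each critical point:
  f''(0.7353) = -19.8997 < 0 → local maximum
  f''(2.4063) = 19.8997 > 0 → local minimum
  f''(3.8769) = -19.8997 < 0 → local maximum
  f''(5.5479) = 19.8997 > 0 → local minimum

Critical points: x = acos(1/10)/2 ≈ 0.7353 (local maximum); x = pi - acos(1/10)/2 ≈ 2.4063 (local minimum); x = acos(1/10)/2 + pi ≈ 3.8769 (local maximum); x = -acos(1/10)/2 + 2*pi ≈ 5.5479 (local minimum)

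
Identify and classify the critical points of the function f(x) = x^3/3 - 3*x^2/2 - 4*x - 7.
f'(x) = x^2 - 3*x - 4

Solve f'(x) = 0:
  Factor: x^2 - 3*x - 4 = (x - 4)*(x + 1) = 0.
  ⇒ x = -1, 4

f''(x) = 2*x - 3
Second-derivative test at each critical point:
  f''(-1) = -5 < 0 → local maximum
  f''(4) = 5 > 0 → local minimum

Critical points: x = -1 (local maximum); x = 4 (local minimum)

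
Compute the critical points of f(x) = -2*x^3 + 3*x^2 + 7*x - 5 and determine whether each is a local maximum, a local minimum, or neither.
f'(x) = -6*x^2 + 6*x + 7

Solve f'(x) = 0:
  6*x^2 - 6*x - 7 = 0 has no rational roots; quadratic formula: x = (6 ± √204)/12.
  ⇒ x = 1/2 - sqrt(51)/6 ≈ -0.6902, 1/2 + sqrt(51)/6 ≈ 1.6902

f''(x) = 6 - 12*x
Second-derivative test at each critical point:
  f''(-0.6902) = 14.2829 > 0 → local minimum
  f''(1.6902) = -14.2829 < 0 → local maximum

Critical points: x = 1/2 - sqrt(51)/6 ≈ -0.6902 (local minimum); x = 1/2 + sqrt(51)/6 ≈ 1.6902 (local maximum)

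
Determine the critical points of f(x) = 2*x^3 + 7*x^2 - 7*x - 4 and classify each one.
f'(x) = 6*x^2 + 14*x - 7

Solve f'(x) = 0:
  6*x^2 + 14*x - 7 = 0 has no rational roots; quadratic formula: x = (-14 ± √364)/12.
  ⇒ x = -sqrt(91)/6 - 7/6 ≈ -2.7566, -7/6 + sqrt(91)/6 ≈ 0.4232

f''(x) = 12*x + 14
Second-derivative test at each critical point:
  f''(-2.7566) = -19.0788 < 0 → local maximum
  f''(0.4232) = 19.0788 > 0 → local minimum

Critical points: x = -sqrt(91)/6 - 7/6 ≈ -2.7566 (local maximum); x = -7/6 + sqrt(91)/6 ≈ 0.4232 (local minimum)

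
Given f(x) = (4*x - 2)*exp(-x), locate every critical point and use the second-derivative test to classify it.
f'(x) = 2*(3 - 2*x)*exp(-x)

Solve f'(x) = 0:
  f'(x) = (6 - 4*x)·exp(-x) and exp(-x) > 0 for every x, so f'(x) = 0 ⇔ 6 - 4*x = 0.
  Factor: 6 - 4*x = -2*(2*x - 3) = 0.
  ⇒ x = 3/2

f''(x) = 2*(2*x - 5)*exp(-x)
Second-derivative test at each critical point:
  f''(3/2) = -0.8925 < 0 → local maximum

Critical points: x = 3/2 (local maximum)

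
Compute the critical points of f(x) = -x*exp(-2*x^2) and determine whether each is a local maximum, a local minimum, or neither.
f'(x) = (4*x^2 - 1)*exp(-2*x^2)

Solve f'(x) = 0:
  f'(x) = (4*x^2 - 1)·exp(-2*x^2) and exp(-2*x^2) > 0 for every x, so f'(x) = 0 ⇔ 4*x^2 - 1 = 0.
  Factor: 4*x^2 - 1 = (2*x - 1)*(2*x + 1) = 0.
  ⇒ x = -1/2, 1/2

f''(x) = (-16*x^3 + 12*x)*exp(-2*x^2)
Second-derivative test at each critical point:
  f''(-1/2) = -2.4261 < 0 → local maximum
  f''(1/2) = 2.4261 > 0 → local minimum

Critical points: x = -1/2 (local maximum); x = 1/2 (local minimum)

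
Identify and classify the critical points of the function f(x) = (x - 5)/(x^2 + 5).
f'(x) = (x^2 - 2*x*(x - 5) + 5)/(x^2 + 5)^2

Solve f'(x) = 0:
  f'(x) = -(x^2 - 10*x - 5)/(x^2 + 5)^2; the denominator is positive wherever f is defined, so f'(x) = 0 ⇔ -x^2 + 10*x + 5 = 0.
  x^2 - 10*x - 5 = 0 has no rational roots; quadratic formula: x = (10 ± √120)/2.
  ⇒ x = 5 - sqrt(30) ≈ -0.4772, 5 + sqrt(30) ≈ 10.4772

f''(x) = 2*(4*x^2*(x - 5) + (5 - 3*x)*(x^2 + 5))/(x^2 + 5)^3
Second-derivative test at each critical point:
  f''(-0.4772) = 0.4008 > 0 → local minimum
  f''(10.4772) = -0.0008 < 0 → local maximum

Critical points: x = 5 - sqrt(30) ≈ -0.4772 (local minimum); x = 5 + sqrt(30) ≈ 10.4772 (local maximum)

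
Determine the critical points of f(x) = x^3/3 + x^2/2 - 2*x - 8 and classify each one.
f'(x) = x^2 + x - 2

Solve f'(x) = 0:
  Factor: x^2 + x - 2 = (x - 1)*(x + 2) = 0.
  ⇒ x = -2, 1

f''(x) = 2*x + 1
Second-derivative test at each critical point:
  f''(-2) = -3 < 0 → local maximum
  f''(1) = 3 > 0 → local minimum

Critical points: x = -2 (local maximum); x = 1 (local minimum)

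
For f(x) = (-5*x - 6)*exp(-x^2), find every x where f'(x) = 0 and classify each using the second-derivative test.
f'(x) = (2*x*(5*x + 6) - 5)*exp(-x^2)

Solve f'(x) = 0:
  f'(x) = (10*x^2 + 12*x - 5)·exp(-x^2) and exp(-x^2) > 0 for every x, so f'(x) = 0 ⇔ 10*x^2 + 12*x - 5 = 0.
  10*x^2 + 12*x - 5 = 0 has no rational roots; quadratic formula: x = (-12 ± √344)/20.
  ⇒ x = -sqrt(86)/10 - 3/5 ≈ -1.5274, -3/5 + sqrt(86)/10 ≈ 0.3274

f''(x) = 2*(-10*x^3 - 12*x^2 + 15*x + 6)*exp(-x^2)
Second-derivative test at each critical point:
  f''(-1.5274) = -1.7995 < 0 → local maximum
  f''(0.3274) = 16.6624 > 0 → local minimum

Critical points: x = -sqrt(86)/10 - 3/5 ≈ -1.5274 (local maximum); x = -3/5 + sqrt(86)/10 ≈ 0.3274 (local minimum)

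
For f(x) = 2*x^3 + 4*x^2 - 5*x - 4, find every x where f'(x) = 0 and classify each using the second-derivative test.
f'(x) = 6*x^2 + 8*x - 5

Solve f'(x) = 0:
  6*x^2 + 8*x - 5 = 0 has no rational roots; quadratic formula: x = (-8 ± √184)/12.
  ⇒ x = -sqrt(46)/6 - 2/3 ≈ -1.7971, -2/3 + sqrt(46)/6 ≈ 0.4637

f''(x) = 12*x + 8
Second-derivative test at each critical point:
  f''(-1.7971) = -13.5647 < 0 → local maximum
  f''(0.4637) = 13.5647 > 0 → local minimum

Critical points: x = -sqrt(46)/6 - 2/3 ≈ -1.7971 (local maximum); x = -2/3 + sqrt(46)/6 ≈ 0.4637 (local minimum)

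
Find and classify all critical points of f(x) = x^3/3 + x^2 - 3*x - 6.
f'(x) = x^2 + 2*x - 3

Solve f'(x) = 0:
  Factor: x^2 + 2*x - 3 = (x - 1)*(x + 3) = 0.
  ⇒ x = -3, 1

f''(x) = 2*x + 2
Second-derivative test at each critical point:
  f''(-3) = -4 < 0 → local maximum
  f''(1) = 4 > 0 → local minimum

Critical points: x = -3 (local maximum); x = 1 (local minimum)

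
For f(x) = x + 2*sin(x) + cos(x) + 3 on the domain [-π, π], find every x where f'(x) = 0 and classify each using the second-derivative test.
f'(x) = -sin(x) + 2*cos(x) + 1

Solve f'(x) = 0 on [-π, π]:
  f'(x) = 0 ⇔ -sin(x) + 2*cos(x) = -1. Write the left side as R·cos(x + φ) with R = √(2² + 1²) = sqrt(5), cos φ = 2*sqrt(5)/5, sin φ = sqrt(5)/5; then cos(x + φ) = -sqrt(5)/5. Solve for x and keep the solutions lying in [-π, π].
  ⇒ x = -pi + atan(3/4) ≈ -2.4981, pi/2 ≈ 1.5708

f''(x) = -2*sin(x) - cos(x)
Second-derivative test at each critical point:
  f''(-2.4981) = 2 > 0 → local minimum
  f''(1.5708) = -2 < 0 → local maximum

Critical points: x = -pi + atan(3/4) ≈ -2.4981 (local minimum); x = pi/2 ≈ 1.5708 (local maximum)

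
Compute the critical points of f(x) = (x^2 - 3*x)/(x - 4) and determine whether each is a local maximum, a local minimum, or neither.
f'(x) = (x^2 - 8*x + 12)/(x^2 - 8*x + 16)

Solve f'(x) = 0:
  f'(x) = (x - 6)*(x - 2)/(x - 4)^2; the denominator is positive wherever f is defined, so f'(x) = 0 ⇔ x^2 - 8*x + 12 = 0.
  Factor: x^2 - 8*x + 12 = (x - 6)*(x - 2) = 0.
  ⇒ x = 2, 6

f''(x) = 8/(x^3 - 12*x^2 + 48*x - 64)
Second-derivative test at each critical point:
  f''(2) = -1 < 0 → local maximum
  f''(6) = 1 > 0 → local minimum

Critical points: x = 2 (local maximum); x = 6 (local minimum)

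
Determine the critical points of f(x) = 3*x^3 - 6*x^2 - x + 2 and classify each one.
f'(x) = 9*x^2 - 12*x - 1

Solve f'(x) = 0:
  9*x^2 - 12*x - 1 = 0 has no rational roots; quadratic formula: x = (12 ± √180)/18.
  ⇒ x = 2/3 - sqrt(5)/3 ≈ -0.0787, 2/3 + sqrt(5)/3 ≈ 1.4120

f''(x) = 18*x - 12
Second-derivative test at each critical point:
  f''(-0.0787) = -13.4164 < 0 → local maximum
  f''(1.4120) = 13.4164 > 0 → local minimum

Critical points: x = 2/3 - sqrt(5)/3 ≈ -0.0787 (local maximum); x = 2/3 + sqrt(5)/3 ≈ 1.4120 (local minimum)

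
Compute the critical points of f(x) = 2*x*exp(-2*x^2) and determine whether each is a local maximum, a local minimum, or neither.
f'(x) = 2*(1 - 4*x^2)*exp(-2*x^2)

Solve f'(x) = 0:
  f'(x) = (2 - 8*x^2)·exp(-2*x^2) and exp(-2*x^2) > 0 for every x, so f'(x) = 0 ⇔ 2 - 8*x^2 = 0.
  Factor: 2 - 8*x^2 = -2*(2*x - 1)*(2*x + 1) = 0.
  ⇒ x = -1/2, 1/2

f''(x) = (32*x^3 - 24*x)*exp(-2*x^2)
Second-derivative test at each critical point:
  f''(-1/2) = 4.8522 > 0 → local minimum
  f''(1/2) = -4.8522 < 0 → local maximum

Critical points: x = -1/2 (local minimum); x = 1/2 (local maximum)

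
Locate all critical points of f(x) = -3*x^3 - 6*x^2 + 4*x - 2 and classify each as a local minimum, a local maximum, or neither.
f'(x) = -9*x^2 - 12*x + 4

Solve f'(x) = 0:
  9*x^2 + 12*x - 4 = 0 has no rational roots; quadratic formula: x = (-12 ± √288)/18.
  ⇒ x = -2*sqrt(2)/3 - 2/3 ≈ -1.6095, -2/3 + 2*sqrt(2)/3 ≈ 0.2761

f''(x) = -18*x - 12
Second-derivative test at each critical point:
  f''(-1.6095) = 16.9706 > 0 → local minimum
  f''(0.2761) = -16.9706 < 0 → local maximum

Critical points: x = -2*sqrt(2)/3 - 2/3 ≈ -1.6095 (local minimum); x = -2/3 + 2*sqrt(2)/3 ≈ 0.2761 (local maximum)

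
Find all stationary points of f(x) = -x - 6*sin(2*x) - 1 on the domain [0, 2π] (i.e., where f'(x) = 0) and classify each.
f'(x) = 24*sin(x)^2 - 13

Solve f'(x) = 0 on [0, 2π]:
  f'(x) = 0 ⇔ cos(2*x) = -1/12, i.e. 2*x = ±arccos(-1/12) + 2nπ; keep the solutions lying in [0, 2π].
  ⇒ x = acos(-1/12)/2 ≈ 0.8271, pi - acos(-1/12)/2 ≈ 2.3145, acos(-1/12)/2 + pi ≈ 3.9687, -acos(-1/12)/2 + 2*pi ≈ 5.4561

f''(x) = 24*sin(2*x)
Second-derivative test at each critical point:
  f''(0.8271) = 23.9165 > 0 → local minimum
  f''(2.3145) = -23.9165 < 0 → local maximum
  f''(3.9687) = 23.9165 > 0 → local minimum
  f''(5.4561) = -23.9165 < 0 → local maximum

Critical points: x = acos(-1/12)/2 ≈ 0.8271 (local minimum); x = pi - acos(-1/12)/2 ≈ 2.3145 (local maximum); x = acos(-1/12)/2 + pi ≈ 3.9687 (local minimum); x = -acos(-1/12)/2 + 2*pi ≈ 5.4561 (local maximum)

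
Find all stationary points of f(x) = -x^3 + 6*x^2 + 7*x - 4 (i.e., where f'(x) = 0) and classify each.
f'(x) = -3*x^2 + 12*x + 7

Solve f'(x) = 0:
  3*x^2 - 12*x - 7 = 0 has no rational roots; quadratic formula: x = (12 ± √228)/6.
  ⇒ x = 2 - sqrt(57)/3 ≈ -0.5166, 2 + sqrt(57)/3 ≈ 4.5166

f''(x) = 12 - 6*x
Second-derivative test at each critical point:
  f''(-0.5166) = 15.0997 > 0 → local minimum
  f''(4.5166) = -15.0997 < 0 → local maximum

Critical points: x = 2 - sqrt(57)/3 ≈ -0.5166 (local minimum); x = 2 + sqrt(57)/3 ≈ 4.5166 (local maximum)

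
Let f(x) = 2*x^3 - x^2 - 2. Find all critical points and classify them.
f'(x) = 2*x*(3*x - 1)

Solve f'(x) = 0:
  Factor: 6*x^2 - 2*x = 2*x*(3*x - 1) = 0.
  ⇒ x = 0, 1/3

f''(x) = 12*x - 2
Second-derivative test at each critical point:
  f''(0) = -2 < 0 → local maximum
  f''(1/3) = 2 > 0 → local minimum

Critical points: x = 0 (local maximum); x = 1/3 (local minimum)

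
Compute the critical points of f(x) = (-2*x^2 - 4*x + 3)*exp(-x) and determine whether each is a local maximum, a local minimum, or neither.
f'(x) = (2*x^2 - 7)*exp(-x)

Solve f'(x) = 0:
  f'(x) = (2*x^2 - 7)·exp(-x) and exp(-x) > 0 for every x, so f'(x) = 0 ⇔ 2*x^2 - 7 = 0.
  2*x^2 - 7 = 0 has no rational roots; quadratic formula: x = (0 ± √56)/4.
  ⇒ x = -sqrt(14)/2 ≈ -1.8708, sqrt(14)/2 ≈ 1.8708

f''(x) = (-2*x^2 + 4*x + 7)*exp(-x)
Second-derivative test at each critical point:
  f''(-1.8708) = -48.5942 < 0 → local maximum
  f''(1.8708) = 1.1524 > 0 → local minimum

Critical points: x = -sqrt(14)/2 ≈ -1.8708 (local maximum); x = sqrt(14)/2 ≈ 1.8708 (local minimum)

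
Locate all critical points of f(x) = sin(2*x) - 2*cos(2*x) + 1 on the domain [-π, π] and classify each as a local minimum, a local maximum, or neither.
f'(x) = 4*sin(2*x) + 2*cos(2*x)

Solve f'(x) = 0 on [-π, π]:
  f'(x) = 0 ⇔ cos(2*x) = -2*sin(2*x) ⇔ tan(2*x) = -1/2, i.e. 2*x = arctan(-1/2) + nπ; keep the solutions lying in [-π, π].
  ⇒ x = -pi/2 - atan(1/2)/2 ≈ -1.8026, -atan(1/2)/2 ≈ -0.2318, -atan(1/2)/2 + pi/2 ≈ 1.3390, pi - atan(1/2)/2 ≈ 2.9098

f''(x) = -4*sin(2*x) + 8*cos(2*x)
Second-derivative test at each critical point:
  f''(-1.8026) = -8.9443 < 0 → local maximum
  f''(-0.2318) = 8.9443 > 0 → local minimum
  f''(1.3390) = -8.9443 < 0 → local maximum
  f''(2.9098) = 8.9443 > 0 → local minimum

Critical points: x = -pi/2 - atan(1/2)/2 ≈ -1.8026 (local maximum); x = -atan(1/2)/2 ≈ -0.2318 (local minimum); x = -atan(1/2)/2 + pi/2 ≈ 1.3390 (local maximum); x = pi - atan(1/2)/2 ≈ 2.9098 (local minimum)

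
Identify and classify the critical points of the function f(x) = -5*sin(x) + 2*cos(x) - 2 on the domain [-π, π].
f'(x) = -2*sin(x) - 5*cos(x)

Solve f'(x) = 0 on [-π, π]:
  f'(x) = 0 ⇔ -5*cos(x) = 2*sin(x) ⇔ tan(x) = -5/2, i.e. x = arctan(-5/2) + nπ; keep the solutions lying in [-π, π].
  ⇒ x = -atan(5/2) ≈ -1.1903, pi - atan(5/2) ≈ 1.9513

f''(x) = 5*sin(x) - 2*cos(x)
Second-derivative test at each critical point:
  f''(-1.1903) = -5.3852 < 0 → local maximum
  f''(1.9513) = 5.3852 > 0 → local minimum

Critical points: x = -atan(5/2) ≈ -1.1903 (local maximum); x = pi - atan(5/2) ≈ 1.9513 (local minimum)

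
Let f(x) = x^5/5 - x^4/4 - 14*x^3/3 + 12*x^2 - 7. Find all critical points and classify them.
f'(x) = x*(x^3 - x^2 - 14*x + 24)

Solve f'(x) = 0:
  Factor: x^4 - x^3 - 14*x^2 + 24*x = x*(x - 3)*(x - 2)*(x + 4) = 0.
  ⇒ x = -4, 0, 2, 3

f''(x) = 4*x^3 - 3*x^2 - 28*x + 24
Second-derivative test at each critical point:
  f''(-4) = -168 < 0 → local maximum
  f''(0) = 24 > 0 → local minimum
  f''(2) = -12 < 0 → local maximum
  f''(3) = 21 > 0 → local minimum

Critical points: x = -4 (local maximum); x = 0 (local minimum); x = 2 (local maximum); x = 3 (local minimum)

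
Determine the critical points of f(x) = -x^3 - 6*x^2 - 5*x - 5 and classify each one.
f'(x) = -3*x^2 - 12*x - 5

Solve f'(x) = 0:
  3*x^2 + 12*x + 5 = 0 has no rational roots; quadratic formula: x = (-12 ± √84)/6.
  ⇒ x = -2 - sqrt(21)/3 ≈ -3.5275, -2 + sqrt(21)/3 ≈ -0.4725

f''(x) = -6*x - 12
Second-derivative test at each critical point:
  f''(-3.5275) = 9.1652 > 0 → local minimum
  f''(-0.4725) = -9.1652 < 0 → local maximum

Critical points: x = -2 - sqrt(21)/3 ≈ -3.5275 (local minimum); x = -2 + sqrt(21)/3 ≈ -0.4725 (local maximum)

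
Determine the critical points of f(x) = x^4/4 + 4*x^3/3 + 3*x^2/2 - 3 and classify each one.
f'(x) = x*(x^2 + 4*x + 3)

Solve f'(x) = 0:
  Factor: x^3 + 4*x^2 + 3*x = x*(x + 1)*(x + 3) = 0.
  ⇒ x = -3, -1, 0

f''(x) = 3*x^2 + 8*x + 3
Second-derivative test at each critical point:
  f''(-3) = 6 > 0 → local minimum
  f''(-1) = -2 < 0 → local maximum
  f''(0) = 3 > 0 → local minimum

Critical points: x = -3 (local minimum); x = -1 (local maximum); x = 0 (local minimum)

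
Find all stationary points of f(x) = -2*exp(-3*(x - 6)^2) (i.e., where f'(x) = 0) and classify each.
f'(x) = 12*(x - 6)*exp(-3*(x - 6)^2)

Solve f'(x) = 0:
  f'(x) = (12*x - 72)·exp(-3*(x - 6)^2) and exp(-3*(x - 6)^2) > 0 for every x, so f'(x) = 0 ⇔ 12*x - 72 = 0.
  Factor: 12*x - 72 = 12*(x - 6) = 0.
  ⇒ x = 6

f''(x) = 12*(1 - 6*(x - 6)^2)*exp(-3*(x - 6)^2)
Second-derivative test at each critical point:
  f''(6) = 12 > 0 → local minimum

Critical points: x = 6 (local minimum)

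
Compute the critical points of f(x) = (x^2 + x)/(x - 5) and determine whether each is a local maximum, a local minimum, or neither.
f'(x) = (x^2 - 10*x - 5)/(x^2 - 10*x + 25)

Solve f'(x) = 0:
  f'(x) = (x^2 - 10*x - 5)/(x - 5)^2; the denominator is positive wherever f is defined, so f'(x) = 0 ⇔ x^2 - 10*x - 5 = 0.
  x^2 - 10*x - 5 = 0 has no rational roots; quadratic formula: x = (10 ± √120)/2.
  ⇒ x = 5 - sqrt(30) ≈ -0.4772, 5 + sqrt(30) ≈ 10.4772

f''(x) = 60/(x^3 - 15*x^2 + 75*x - 125)
Second-derivative test at each critical point:
  f''(-0.4772) = -0.3651 < 0 → local maximum
  f''(10.4772) = 0.3651 > 0 → local minimum

Critical points: x = 5 - sqrt(30) ≈ -0.4772 (local maximum); x = 5 + sqrt(30) ≈ 10.4772 (local minimum)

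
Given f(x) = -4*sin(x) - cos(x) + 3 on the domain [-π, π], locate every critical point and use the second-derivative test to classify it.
f'(x) = sin(x) - 4*cos(x)

Solve f'(x) = 0 on [-π, π]:
  f'(x) = 0 ⇔ -4*cos(x) = -sin(x) ⇔ tan(x) = 4, i.e. x = arctan(4) + nπ; keep the solutions lying in [-π, π].
  ⇒ x = -pi + atan(4) ≈ -1.8158, atan(4) ≈ 1.3258

f''(x) = 4*sin(x) + cos(x)
Second-derivative test at each critical point:
  f''(-1.8158) = -4.1231 < 0 → local maximum
  f''(1.3258) = 4.1231 > 0 → local minimum

Critical points: x = -pi + atan(4) ≈ -1.8158 (local maximum); x = atan(4) ≈ 1.3258 (local minimum)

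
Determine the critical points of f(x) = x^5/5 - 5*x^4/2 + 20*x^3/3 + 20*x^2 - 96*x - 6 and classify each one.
f'(x) = x^4 - 10*x^3 + 20*x^2 + 40*x - 96

Solve f'(x) = 0:
  Factor: x^4 - 10*x^3 + 20*x^2 + 40*x - 96 = (x - 6)*(x - 4)*(x - 2)*(x + 2) = 0.
  ⇒ x = -2, 2, 4, 6

f''(x) = 4*x^3 - 30*x^2 + 40*x + 40
Second-derivative test at each critical point:
  f''(-2) = -192 < 0 → local maximum
  f''(2) = 32 > 0 → local minimum
  f''(4) = -24 < 0 → local maximum
  f''(6) = 64 > 0 → local minimum

Critical points: x = -2 (local maximum); x = 2 (local minimum); x = 4 (local maximum); x = 6 (local minimum)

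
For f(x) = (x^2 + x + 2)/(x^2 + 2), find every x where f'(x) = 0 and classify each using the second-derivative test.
f'(x) = (2 - x^2)/(x^4 + 4*x^2 + 4)

Solve f'(x) = 0:
  f'(x) = -(x^2 - 2)/(x^2 + 2)^2; the denominator is positive wherever f is defined, so f'(x) = 0 ⇔ 2 - x^2 = 0.
  x^2 - 2 = 0 has no rational roots; quadratic formula: x = (0 ± √8)/2.
  ⇒ x = -sqrt(2) ≈ -1.4142, sqrt(2) ≈ 1.4142

f''(x) = 2*x*(x^2 - 6)/(x^6 + 6*x^4 + 12*x^2 + 8)
Second-derivative test at each critical point:
  f''(-1.4142) = 0.1768 > 0 → local minimum
  f''(1.4142) = -0.1768 < 0 → local maximum

Critical points: x = -sqrt(2) ≈ -1.4142 (local minimum); x = sqrt(2) ≈ 1.4142 (local maximum)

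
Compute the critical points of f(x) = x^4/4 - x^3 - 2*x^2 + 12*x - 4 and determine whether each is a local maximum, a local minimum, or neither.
f'(x) = x^3 - 3*x^2 - 4*x + 12

Solve f'(x) = 0:
  Factor: x^3 - 3*x^2 - 4*x + 12 = (x - 3)*(x - 2)*(x + 2) = 0.
  ⇒ x = -2, 2, 3

f''(x) = 3*x^2 - 6*x - 4
Second-derivative test at each critical point:
  f''(-2) = 20 > 0 → local minimum
  f''(2) = -4 < 0 → local maximum
  f''(3) = 5 > 0 → local minimum

Critical points: x = -2 (local minimum); x = 2 (local maximum); x = 3 (local minimum)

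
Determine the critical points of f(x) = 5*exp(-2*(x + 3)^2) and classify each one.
f'(x) = 20*(-x - 3)*exp(-2*(x + 3)^2)

Solve f'(x) = 0:
  f'(x) = (-20*x - 60)·exp(-2*(x + 3)^2) and exp(-2*(x + 3)^2) > 0 for every x, so f'(x) = 0 ⇔ -20*x - 60 = 0.
  Factor: -20*x - 60 = -20*(x + 3) = 0.
  ⇒ x = -3

f''(x) = 20*(4*(x + 3)^2 - 1)*exp(-2*(x + 3)^2)
Second-derivative test at each critical point:
  f''(-3) = -20 < 0 → local maximum

Critical points: x = -3 (local maximum)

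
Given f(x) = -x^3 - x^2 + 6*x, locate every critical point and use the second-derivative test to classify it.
f'(x) = -3*x^2 - 2*x + 6

Solve f'(x) = 0:
  3*x^2 + 2*x - 6 = 0 has no rational roots; quadratic formula: x = (-2 ± √76)/6.
  ⇒ x = -sqrt(19)/3 - 1/3 ≈ -1.7863, -1/3 + sqrt(19)/3 ≈ 1.1196

f''(x) = -6*x - 2
Second-derivative test at each critical point:
  f''(-1.7863) = 8.7178 > 0 → local minimum
  f''(1.1196) = -8.7178 < 0 → local maximum

Critical points: x = -sqrt(19)/3 - 1/3 ≈ -1.7863 (local minimum); x = -1/3 + sqrt(19)/3 ≈ 1.1196 (local maximum)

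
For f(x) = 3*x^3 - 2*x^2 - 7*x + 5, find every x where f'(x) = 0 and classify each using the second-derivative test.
f'(x) = 9*x^2 - 4*x - 7

Solve f'(x) = 0:
  9*x^2 - 4*x - 7 = 0 has no rational roots; quadratic formula: x = (4 ± √268)/18.
  ⇒ x = 2/9 - sqrt(67)/9 ≈ -0.6873, 2/9 + sqrt(67)/9 ≈ 1.1317

f''(x) = 18*x - 4
Second-derivative test at each critical point:
  f''(-0.6873) = -16.3707 < 0 → local maximum
  f''(1.1317) = 16.3707 > 0 → local minimum

Critical points: x = 2/9 - sqrt(67)/9 ≈ -0.6873 (local maximum); x = 2/9 + sqrt(67)/9 ≈ 1.1317 (local minimum)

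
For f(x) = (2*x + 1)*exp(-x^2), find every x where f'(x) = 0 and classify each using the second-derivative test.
f'(x) = 2*(-x*(2*x + 1) + 1)*exp(-x^2)

Solve f'(x) = 0:
  f'(x) = (-4*x^2 - 2*x + 2)·exp(-x^2) and exp(-x^2) > 0 for every x, so f'(x) = 0 ⇔ -4*x^2 - 2*x + 2 = 0.
  Factor: -4*x^2 - 2*x + 2 = -2*(x + 1)*(2*x - 1) = 0.
  ⇒ x = -1, 1/2

f''(x) = 2*(2*x^2*(2*x + 1) - 6*x - 1)*exp(-x^2)
Second-derivative test at each critical point:
  f''(-1) = 2.2073 > 0 → local minimum
  f''(1/2) = -4.6728 < 0 → local maximum

Critical points: x = -1 (local minimum); x = 1/2 (local maximum)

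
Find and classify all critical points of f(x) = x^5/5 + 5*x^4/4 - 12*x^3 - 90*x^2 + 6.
f'(x) = x*(x^3 + 5*x^2 - 36*x - 180)

Solve f'(x) = 0:
  Factor: x^4 + 5*x^3 - 36*x^2 - 180*x = x*(x - 6)*(x + 5)*(x + 6) = 0.
  ⇒ x = -6, -5, 0, 6

f''(x) = 4*x^3 + 15*x^2 - 72*x - 180
Second-derivative test at each critical point:
  f''(-6) = -72 < 0 → local maximum
  f''(-5) = 55 > 0 → local minimum
  f''(0) = -180 < 0 → local maximum
  f''(6) = 792 > 0 → local minimum

Critical points: x = -6 (local maximum); x = -5 (local minimum); x = 0 (local maximum); x = 6 (local minimum)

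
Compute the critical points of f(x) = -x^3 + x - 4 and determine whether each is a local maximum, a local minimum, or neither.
f'(x) = 1 - 3*x^2

Solve f'(x) = 0:
  3*x^2 - 1 = 0 has no rational roots; quadratic formula: x = (0 ± √12)/6.
  ⇒ x = -sqrt(3)/3 ≈ -0.5774, sqrt(3)/3 ≈ 0.5774

f''(x) = -6*x
Second-derivative test at each critical point:
  f''(-0.5774) = 3.4641 > 0 → local minimum
  f''(0.5774) = -3.4641 < 0 → local maximum

Critical points: x = -sqrt(3)/3 ≈ -0.5774 (local minimum); x = sqrt(3)/3 ≈ 0.5774 (local maximum)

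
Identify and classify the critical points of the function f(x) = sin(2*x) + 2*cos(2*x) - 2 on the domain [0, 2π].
f'(x) = -4*sin(2*x) + 2*cos(2*x)

Solve f'(x) = 0 on [0, 2π]:
  f'(x) = 0 ⇔ cos(2*x) = 2*sin(2*x) ⇔ tan(2*x) = 1/2, i.e. 2*x = arctan(1/2) + nπ; keep the solutions lying in [0, 2π].
  ⇒ x = atan(1/2)/2 ≈ 0.2318, atan(1/2)/2 + pi/2 ≈ 1.8026, atan(1/2)/2 + pi ≈ 3.3734, atan(1/2)/2 + 3*pi/2 ≈ 4.9442

f''(x) = -4*sin(2*x) - 8*cos(2*x)
Second-derivative test at each critical point:
  f''(0.2318) = -8.9443 < 0 → local maximum
  f''(1.8026) = 8.9443 > 0 → local minimum
  f''(3.3734) = -8.9443 < 0 → local maximum
  f''(4.9442) = 8.9443 > 0 → local minimum

Critical points: x = atan(1/2)/2 ≈ 0.2318 (local maximum); x = atan(1/2)/2 + pi/2 ≈ 1.8026 (local minimum); x = atan(1/2)/2 + pi ≈ 3.3734 (local maximum); x = atan(1/2)/2 + 3*pi/2 ≈ 4.9442 (local minimum)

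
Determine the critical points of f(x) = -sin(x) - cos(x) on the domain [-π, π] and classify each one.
f'(x) = sin(x) - cos(x)

Solve f'(x) = 0 on [-π, π]:
  f'(x) = 0 ⇔ -cos(x) = -sin(x) ⇔ tan(x) = 1, i.e. x = arctan(1) + nπ; keep the solutions lying in [-π, π].
  ⇒ x = -3*pi/4 ≈ -2.3562, pi/4 ≈ 0.7854

f''(x) = sin(x) + cos(x)
Second-derivative test at each critical point:
  f''(-2.3562) = -1.4142 < 0 → local maximum
  f''(0.7854) = 1.4142 > 0 → local minimum

Critical points: x = -3*pi/4 ≈ -2.3562 (local maximum); x = pi/4 ≈ 0.7854 (local minimum)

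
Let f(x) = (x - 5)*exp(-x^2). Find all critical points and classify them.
f'(x) = (-2*x*(x - 5) + 1)*exp(-x^2)

Solve f'(x) = 0:
  f'(x) = (-2*x^2 + 10*x + 1)·exp(-x^2) and exp(-x^2) > 0 for every x, so f'(x) = 0 ⇔ -2*x^2 + 10*x + 1 = 0.
  2*x^2 - 10*x - 1 = 0 has no rational roots; quadratic formula: x = (10 ± √108)/4.
  ⇒ x = 5/2 - 3*sqrt(3)/2 ≈ -0.0981, 5/2 + 3*sqrt(3)/2 ≈ 5.0981

f''(x) = 2*(2*x^2*(x - 5) - 3*x + 5)*exp(-x^2)
Second-derivative test at each critical point:
  f''(-0.0981) = 10.2928 > 0 → local minimum
  f''(5.0981) = -5.361e-11 < 0 → local maximum

Critical points: x = 5/2 - 3*sqrt(3)/2 ≈ -0.0981 (local minimum); x = 5/2 + 3*sqrt(3)/2 ≈ 5.0981 (local maximum)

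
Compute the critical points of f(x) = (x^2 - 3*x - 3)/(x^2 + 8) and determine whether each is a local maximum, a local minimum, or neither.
f'(x) = (3*x^2 + 22*x - 24)/(x^4 + 16*x^2 + 64)

Solve f'(x) = 0:
  f'(x) = (3*x^2 + 22*x - 24)/(x^2 + 8)^2; the denominator is positive wherever f is defined, so f'(x) = 0 ⇔ 3*x^2 + 22*x - 24 = 0.
  3*x^2 + 22*x - 24 = 0 has no rational roots; quadratic formula: x = (-22 ± √772)/6.
  ⇒ x = -sqrt(193)/3 - 11/3 ≈ -8.2975, -11/3 + sqrt(193)/3 ≈ 0.9641

f''(x) = 2*(-3*x^3 - 33*x^2 + 72*x + 88)/(x^6 + 24*x^4 + 192*x^2 + 512)
Second-derivative test at each critical point:
  f''(-8.2975) = -0.0047 < 0 → local maximum
  f''(0.9641) = 0.3485 > 0 → local minimum

Critical points: x = -sqrt(193)/3 - 11/3 ≈ -8.2975 (local maximum); x = -11/3 + sqrt(193)/3 ≈ 0.9641 (local minimum)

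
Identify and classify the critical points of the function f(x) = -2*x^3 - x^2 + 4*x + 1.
f'(x) = -6*x^2 - 2*x + 4

Solve f'(x) = 0:
  Factor: -6*x^2 - 2*x + 4 = -2*(x + 1)*(3*x - 2) = 0.
  ⇒ x = -1, 2/3

f''(x) = -12*x - 2
Second-derivative test at each critical point:
  f''(-1) = 10 > 0 → local minimum
  f''(2/3) = -10 < 0 → local maximum

Critical points: x = -1 (local minimum); x = 2/3 (local maximum)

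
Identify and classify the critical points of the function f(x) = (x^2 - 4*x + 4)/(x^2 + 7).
f'(x) = 2*(2*x^2 + 3*x - 14)/(x^4 + 14*x^2 + 49)

Solve f'(x) = 0:
  f'(x) = 2*(x - 2)*(2*x + 7)/(x^2 + 7)^2; the denominator is positive wherever f is defined, so f'(x) = 0 ⇔ 4*x^2 + 6*x - 28 = 0.
  Factor: 4*x^2 + 6*x - 28 = 2*(x - 2)*(2*x + 7) = 0.
  ⇒ x = -7/2, 2

f''(x) = 2*(-4*x^3 - 9*x^2 + 84*x + 21)/(x^6 + 21*x^4 + 147*x^2 + 343)
Second-derivative test at each critical point:
  f''(-7/2) = -32/539 < 0 → local maximum
  f''(2) = 2/11 > 0 → local minimum

Critical points: x = -7/2 (local maximum); x = 2 (local minimum)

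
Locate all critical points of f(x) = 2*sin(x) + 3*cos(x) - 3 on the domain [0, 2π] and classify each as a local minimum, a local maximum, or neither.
f'(x) = -3*sin(x) + 2*cos(x)

Solve f'(x) = 0 on [0, 2π]:
  f'(x) = 0 ⇔ 2*cos(x) = 3*sin(x) ⇔ tan(x) = 2/3, i.e. x = arctan(2/3) + nπ; keep the solutions lying in [0, 2π].
  ⇒ x = atan(2/3) ≈ 0.5880, atan(2/3) + pi ≈ 3.7296

f''(x) = -2*sin(x) - 3*cos(x)
Second-derivative test at each critical point:
  f''(0.5880) = -3.6056 < 0 → local maximum
  f''(3.7296) = 3.6056 > 0 → local minimum

Critical points: x = atan(2/3) ≈ 0.5880 (local maximum); x = atan(2/3) + pi ≈ 3.7296 (local minimum)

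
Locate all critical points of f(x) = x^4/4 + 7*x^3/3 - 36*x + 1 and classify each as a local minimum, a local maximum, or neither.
f'(x) = x^3 + 7*x^2 - 36

Solve f'(x) = 0:
  Factor: x^3 + 7*x^2 - 36 = (x - 2)*(x + 3)*(x + 6) = 0.
  ⇒ x = -6, -3, 2

f''(x) = x*(3*x + 14)
Second-derivative test at each critical point:
  f''(-6) = 24 > 0 → local minimum
  f''(-3) = -15 < 0 → local maximum
  f''(2) = 40 > 0 → local minimum

Critical points: x = -6 (local minimum); x = -3 (local maximum); x = 2 (local minimum)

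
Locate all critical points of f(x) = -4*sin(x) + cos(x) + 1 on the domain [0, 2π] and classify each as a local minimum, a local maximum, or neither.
f'(x) = -sin(x) - 4*cos(x)

Solve f'(x) = 0 on [0, 2π]:
  f'(x) = 0 ⇔ -4*cos(x) = sin(x) ⇔ tan(x) = -4, i.e. x = arctan(-4) + nπ; keep the solutions lying in [0, 2π].
  ⇒ x = pi - atan(4) ≈ 1.8158, -atan(4) + 2*pi ≈ 4.9574

f''(x) = 4*sin(x) - cos(x)
Second-derivative test at each critical point:
  f''(1.8158) = 4.1231 > 0 → local minimum
  f''(4.9574) = -4.1231 < 0 → local maximum

Critical points: x = pi - atan(4) ≈ 1.8158 (local minimum); x = -atan(4) + 2*pi ≈ 4.9574 (local maximum)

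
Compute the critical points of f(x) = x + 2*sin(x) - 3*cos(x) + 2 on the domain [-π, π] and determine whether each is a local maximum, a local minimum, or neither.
f'(x) = 3*sin(x) + 2*cos(x) + 1

Solve f'(x) = 0 on [-π, π]:
  f'(x) = 0 ⇔ 3*sin(x) + 2*cos(x) = -1. Write the left side as R·cos(x + φ) with R = √(2² + (-3)²) = sqrt(13), cos φ = 2*sqrt(13)/13, sin φ = -3*sqrt(13)/13; then cos(x + φ) = -sqrt(13)/13. Solve for x and keep the solutions lying in [-π, π].
  ⇒ x = atan((-4*sqrt(3) - 3)/(-2 + 6*sqrt(3))) ≈ -0.8690, atan((-3 + 4*sqrt(3))/(-6*sqrt(3) - 2)) + pi ≈ 2.8346

f''(x) = -2*sin(x) + 3*cos(x)
Second-derivative test at each critical point:
  f''(-0.8690) = 3.4641 > 0 → local minimum
  f''(2.8346) = -3.4641 < 0 → local maximum

Critical points: x = atan((-4*sqrt(3) - 3)/(-2 + 6*sqrt(3))) ≈ -0.8690 (local minimum); x = atan((-3 + 4*sqrt(3))/(-6*sqrt(3) - 2)) + pi ≈ 2.8346 (local maximum)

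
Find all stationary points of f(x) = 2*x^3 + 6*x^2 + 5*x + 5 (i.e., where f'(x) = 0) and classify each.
f'(x) = 6*x^2 + 12*x + 5

Solve f'(x) = 0:
  6*x^2 + 12*x + 5 = 0 has no rational roots; quadratic formula: x = (-12 ± √24)/12.
  ⇒ x = -1 - sqrt(6)/6 ≈ -1.4082, -1 + sqrt(6)/6 ≈ -0.5918

f''(x) = 12*x + 12
Second-derivative test at each critical point:
  f''(-1.4082) = -4.8990 < 0 → local maximum
  f''(-0.5918) = 4.8990 > 0 → local minimum

Critical points: x = -1 - sqrt(6)/6 ≈ -1.4082 (local maximum); x = -1 + sqrt(6)/6 ≈ -0.5918 (local minimum)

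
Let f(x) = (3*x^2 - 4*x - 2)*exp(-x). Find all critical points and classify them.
f'(x) = (-3*x^2 + 10*x - 2)*exp(-x)

Solve f'(x) = 0:
  f'(x) = (-3*x^2 + 10*x - 2)·exp(-x) and exp(-x) > 0 for every x, so f'(x) = 0 ⇔ -3*x^2 + 10*x - 2 = 0.
  3*x^2 - 10*x + 2 = 0 has no rational roots; quadratic formula: x = (10 ± √76)/6.
  ⇒ x = 5/3 - sqrt(19)/3 ≈ 0.2137, sqrt(19)/3 + 5/3 ≈ 3.1196

f''(x) = (3*x^2 - 16*x + 12)*exp(-x)
Second-derivative test at each critical point:
  f''(0.2137) = 7.0404 > 0 → local minimum
  f''(3.1196) = -0.3851 < 0 → local maximum

Critical points: x = 5/3 - sqrt(19)/3 ≈ 0.2137 (local minimum); x = sqrt(19)/3 + 5/3 ≈ 3.1196 (local maximum)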